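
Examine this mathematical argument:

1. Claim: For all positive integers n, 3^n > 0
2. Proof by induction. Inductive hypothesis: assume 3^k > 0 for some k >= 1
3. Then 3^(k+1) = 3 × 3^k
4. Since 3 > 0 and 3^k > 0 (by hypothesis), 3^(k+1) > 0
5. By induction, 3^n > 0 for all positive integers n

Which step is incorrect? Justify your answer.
Step 5: By induction, 3^n > 0 for all positive integers n

Step 5 concludes the proof by induction, but no base case was ever established. A valid induction proof requires: (1) a base case proving 3^1 > 0, and (2) an inductive step showing IF 3^k > 0 THEN 3^(k+1) > 0. Steps 2-4 correctly establish the inductive step, but without the base case the conclusion in step 5 does not follow.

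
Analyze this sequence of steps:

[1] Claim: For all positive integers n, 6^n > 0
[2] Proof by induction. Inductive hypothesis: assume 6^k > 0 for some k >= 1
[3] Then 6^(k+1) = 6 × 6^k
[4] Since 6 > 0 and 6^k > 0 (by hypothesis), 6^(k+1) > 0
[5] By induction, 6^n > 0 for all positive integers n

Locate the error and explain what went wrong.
Step 5: By induction, 6^n > 0 for all positive integers n

Step 5 concludes the proof by induction, but no base case was ever established. A valid induction proof requires: (1) a base case proving 6^1 > 0, and (2) an inductive step showing IF 6^k > 0 THEN 6^(k+1) > 0. Steps 2-4 correctly establish the inductive step, but without the base case the conclusion in step 5 does not follow.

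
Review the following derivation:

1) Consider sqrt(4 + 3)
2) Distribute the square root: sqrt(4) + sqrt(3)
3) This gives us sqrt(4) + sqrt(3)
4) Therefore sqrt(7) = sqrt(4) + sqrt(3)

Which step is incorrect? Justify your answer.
Step 2: Distribute the square root: sqrt(4) + sqrt(3)

Step 2 incorrectly 'distributes' the square root over addition. The square root function does not distribute: sqrt(a + b) ≠ sqrt(a) + sqrt(b). In fact, sqrt(4 + 3) = sqrt(7) ≈ 2.6458, while sqrt(4) + sqrt(3) ≈ 3.7321.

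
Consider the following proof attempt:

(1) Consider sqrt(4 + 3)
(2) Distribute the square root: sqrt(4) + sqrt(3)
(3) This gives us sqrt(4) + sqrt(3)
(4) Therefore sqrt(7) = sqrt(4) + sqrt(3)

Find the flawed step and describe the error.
Step 2: Distribute the square root: sqrt(4) + sqrt(3)

Step 2 incorrectly 'distributes' the square root over addition. The square root function does not distribute: sqrt(a + b) ≠ sqrt(a) + sqrt(b). In fact, sqrt(4 + 3) = sqrt(7) ≈ 2.6458, while sqrt(4) + sqrt(3) ≈ 3.7321.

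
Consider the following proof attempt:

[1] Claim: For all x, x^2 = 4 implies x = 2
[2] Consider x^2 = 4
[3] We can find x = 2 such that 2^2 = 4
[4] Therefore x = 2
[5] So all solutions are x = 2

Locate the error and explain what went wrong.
Step 4: Therefore x = 2

Step 4 incorrectly concludes that x = 2 is the only solution. The proof shows that x = 2 is A solution (existence), but does not show it is the ONLY solution (uniqueness). In fact, x = -2 is also a solution since (-2)^2 = 4. Finding one solution doesn't prove there are no others.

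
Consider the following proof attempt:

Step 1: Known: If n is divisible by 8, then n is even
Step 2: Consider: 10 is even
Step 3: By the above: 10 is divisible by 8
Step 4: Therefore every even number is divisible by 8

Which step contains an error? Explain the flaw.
Step 3: By the above: 10 is divisible by 8

Step 3 commits the fallacy of affirming the consequent. The known fact 'divisible by 8 → even' does NOT imply 'even → divisible by 8'. That would be the converse, which is false. For example, 10 is even but 10 ÷ 8 = 1.25, which is not an integer.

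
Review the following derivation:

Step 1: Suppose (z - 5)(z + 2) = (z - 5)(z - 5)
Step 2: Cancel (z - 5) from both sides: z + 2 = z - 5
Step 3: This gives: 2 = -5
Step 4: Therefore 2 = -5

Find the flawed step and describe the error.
Step 2: Cancel (z - 5) from both sides: z + 2 = z - 5

Step 2 cancels (z - 5) from both sides. This is only valid if (z - 5) ≠ 0, i.e., z ≠ 5. When z = 5, both sides equal zero regardless of the other factors. The correct approach requires considering z = 5 as a separate case.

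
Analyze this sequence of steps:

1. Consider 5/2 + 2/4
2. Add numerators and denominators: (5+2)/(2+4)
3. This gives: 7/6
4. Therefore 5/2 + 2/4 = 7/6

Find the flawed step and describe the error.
Step 2: Add numerators and denominators: (5+2)/(2+4)

Step 2 incorrectly adds fractions by separately adding numerators and denominators. This is wrong. The correct method requires a common denominator: 5/2 + 2/4 = (5×4 + 2×2)/(2×4) = 24/8 = 3. The method used gives 7/6, which is different.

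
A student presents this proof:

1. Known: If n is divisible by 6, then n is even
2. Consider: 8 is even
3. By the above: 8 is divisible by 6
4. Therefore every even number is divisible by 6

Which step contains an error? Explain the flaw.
Step 3: By the above: 8 is divisible by 6

Step 3 commits the fallacy of affirming the consequent. The known fact 'divisible by 6 → even' does NOT imply 'even → divisible by 6'. That would be the converse, which is false. For example, 8 is even but 8 ÷ 6 = 1.33, which is not an integer.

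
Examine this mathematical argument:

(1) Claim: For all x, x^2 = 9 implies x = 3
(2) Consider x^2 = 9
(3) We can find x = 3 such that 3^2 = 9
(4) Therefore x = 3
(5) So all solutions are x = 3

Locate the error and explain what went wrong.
Step 4: Therefore x = 3

Step 4 incorrectly concludes that x = 3 is the only solution. The proof shows that x = 3 is A solution (existence), but does not show it is the ONLY solution (uniqueness). In fact, x = -3 is also a solution since (-3)^2 = 9. Finding one solution doesn't prove there are no others.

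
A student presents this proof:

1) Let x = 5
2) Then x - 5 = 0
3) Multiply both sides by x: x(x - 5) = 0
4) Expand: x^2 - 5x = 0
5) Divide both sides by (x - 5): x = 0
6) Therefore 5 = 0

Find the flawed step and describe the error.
Step 5: Divide both sides by (x - 5): x = 0

Step 5 divides both sides by (x - 5). However, since x = 5, we have (x - 5) = 0. Division by zero is undefined, making this step invalid.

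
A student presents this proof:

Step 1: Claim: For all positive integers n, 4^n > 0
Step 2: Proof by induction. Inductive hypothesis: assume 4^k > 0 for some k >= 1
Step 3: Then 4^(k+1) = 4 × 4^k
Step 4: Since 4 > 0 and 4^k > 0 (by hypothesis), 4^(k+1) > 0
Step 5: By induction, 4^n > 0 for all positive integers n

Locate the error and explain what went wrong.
Step 5: By induction, 4^n > 0 for all positive integers n

Step 5 concludes the proof by induction, but no base case was ever established. A valid induction proof requires: (1) a base case proving 4^1 > 0, and (2) an inductive step showing IF 4^k > 0 THEN 4^(k+1) > 0. Steps 2-4 correctly establish the inductive step, but without the base case the conclusion in step 5 does not follow.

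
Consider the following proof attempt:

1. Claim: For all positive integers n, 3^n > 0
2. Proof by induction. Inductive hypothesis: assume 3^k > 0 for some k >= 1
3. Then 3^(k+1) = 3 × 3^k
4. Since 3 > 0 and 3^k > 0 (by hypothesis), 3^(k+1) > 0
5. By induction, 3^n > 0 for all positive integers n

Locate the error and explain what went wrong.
Step 5: By induction, 3^n > 0 for all positive integers n

Step 5 concludes the proof by induction, but no base case was ever established. A valid induction proof requires: (1) a base case proving 3^1 > 0, and (2) an inductive step showing IF 3^k > 0 THEN 3^(k+1) > 0. Steps 2-4 correctly establish the inductive step, but without the base case the conclusion in step 5 does not follow.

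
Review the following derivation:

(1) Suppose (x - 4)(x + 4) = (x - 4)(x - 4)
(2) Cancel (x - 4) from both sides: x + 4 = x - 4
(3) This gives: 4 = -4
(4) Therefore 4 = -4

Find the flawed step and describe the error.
Step 2: Cancel (x - 4) from both sides: x + 4 = x - 4

Step 2 cancels (x - 4) from both sides. This is only valid if (x - 4) ≠ 0, i.e., x ≠ 4. When x = 4, both sides equal zero regardless of the other factors. The correct approach requires considering x = 4 as a separate case.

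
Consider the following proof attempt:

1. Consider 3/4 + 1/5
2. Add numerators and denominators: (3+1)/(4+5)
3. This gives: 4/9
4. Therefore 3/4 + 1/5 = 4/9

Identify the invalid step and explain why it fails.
Step 2: Add numerators and denominators: (3+1)/(4+5)

Step 2 incorrectly adds fractions by separately adding numerators and denominators. This is wrong. The correct method requires a common denominator: 3/4 + 1/5 = (3×5 + 1×4)/(4×5) = 19/20 = 19/20. The method used gives 4/9, which is different.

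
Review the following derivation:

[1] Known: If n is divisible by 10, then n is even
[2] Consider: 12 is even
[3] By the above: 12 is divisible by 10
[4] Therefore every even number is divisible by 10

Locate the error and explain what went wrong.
Step 3: By the above: 12 is divisible by 10

Step 3 commits the fallacy of affirming the consequent. The known fact 'divisible by 10 → even' does NOT imply 'even → divisible by 10'. That would be the converse, which is false. For example, 12 is even but 12 ÷ 10 = 1.20, which is not an integer.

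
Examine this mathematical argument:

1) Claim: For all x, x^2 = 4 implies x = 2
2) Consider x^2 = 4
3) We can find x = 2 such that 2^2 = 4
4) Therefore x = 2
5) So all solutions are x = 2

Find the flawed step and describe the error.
Step 4: Therefore x = 2

Step 4 incorrectly concludes that x = 2 is the only solution. The proof shows that x = 2 is A solution (existence), but does not show it is the ONLY solution (uniqueness). In fact, x = -2 is also a solution since (-2)^2 = 4. Finding one solution doesn't prove there are no others.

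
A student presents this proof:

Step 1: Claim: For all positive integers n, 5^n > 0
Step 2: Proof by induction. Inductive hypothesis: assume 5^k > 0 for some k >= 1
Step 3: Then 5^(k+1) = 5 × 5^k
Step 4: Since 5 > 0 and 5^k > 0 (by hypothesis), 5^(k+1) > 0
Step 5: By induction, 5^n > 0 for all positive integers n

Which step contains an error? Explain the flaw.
Step 5: By induction, 5^n > 0 for all positive integers n

Step 5 concludes the proof by induction, but no base case was ever established. A valid induction proof requires: (1) a base case proving 5^1 > 0, and (2) an inductive step showing IF 5^k > 0 THEN 5^(k+1) > 0. Steps 2-4 correctly establish the inductive step, but without the base case the conclusion in step 5 does not follow.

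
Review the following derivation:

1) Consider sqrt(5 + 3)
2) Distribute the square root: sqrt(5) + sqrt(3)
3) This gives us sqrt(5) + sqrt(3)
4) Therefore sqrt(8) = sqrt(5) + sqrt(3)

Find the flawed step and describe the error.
Step 2: Distribute the square root: sqrt(5) + sqrt(3)

Step 2 incorrectly 'distributes' the square root over addition. The square root function does not distribute: sqrt(a + b) ≠ sqrt(a) + sqrt(b). In fact, sqrt(5 + 3) = sqrt(8) ≈ 2.8284, while sqrt(5) + sqrt(3) ≈ 3.9681.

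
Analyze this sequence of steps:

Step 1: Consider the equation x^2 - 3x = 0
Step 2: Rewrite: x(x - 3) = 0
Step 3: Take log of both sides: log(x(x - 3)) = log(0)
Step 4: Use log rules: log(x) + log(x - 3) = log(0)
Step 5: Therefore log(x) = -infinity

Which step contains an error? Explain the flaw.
Step 3: Take log of both sides: log(x(x - 3)) = log(0)

Step 3 takes the logarithm of both sides, resulting in log(0) on the right side. The logarithm is only defined for positive numbers; log(0) is undefined (approaches negative infinity). This operation is invalid.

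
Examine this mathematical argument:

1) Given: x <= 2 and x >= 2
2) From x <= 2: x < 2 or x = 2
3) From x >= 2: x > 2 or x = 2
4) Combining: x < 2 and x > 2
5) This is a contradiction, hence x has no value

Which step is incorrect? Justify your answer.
Step 4: Combining: x < 2 and x > 2

Step 4 incorrectly combines the conditions. From x <= 2 and x >= 2, the intersection is x = 2. The error treats the 'or' cases as 'and' requirements. The correct conclusion is that x = 2 is the unique solution, not that no solution exists.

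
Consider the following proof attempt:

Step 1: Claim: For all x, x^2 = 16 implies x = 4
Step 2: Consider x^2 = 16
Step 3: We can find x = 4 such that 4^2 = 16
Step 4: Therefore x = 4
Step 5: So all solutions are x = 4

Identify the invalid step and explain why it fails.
Step 4: Therefore x = 4

Step 4 incorrectly concludes that x = 4 is the only solution. The proof shows that x = 4 is A solution (existence), but does not show it is the ONLY solution (uniqueness). In fact, x = -4 is also a solution since (-4)^2 = 16. Finding one solution doesn't prove there are no others.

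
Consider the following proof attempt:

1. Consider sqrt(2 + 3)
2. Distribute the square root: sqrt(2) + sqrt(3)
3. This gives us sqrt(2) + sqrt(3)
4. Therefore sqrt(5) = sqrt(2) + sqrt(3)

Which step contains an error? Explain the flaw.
Step 2: Distribute the square root: sqrt(2) + sqrt(3)

Step 2 incorrectly 'distributes' the square root over addition. The square root function does not distribute: sqrt(a + b) ≠ sqrt(a) + sqrt(b). In fact, sqrt(2 + 3) = sqrt(5) ≈ 2.2361, while sqrt(2) + sqrt(3) ≈ 3.1463.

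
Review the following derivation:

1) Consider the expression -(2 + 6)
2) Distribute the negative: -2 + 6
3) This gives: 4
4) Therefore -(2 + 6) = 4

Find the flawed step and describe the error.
Step 2: Distribute the negative: -2 + 6

Step 2 incorrectly distributes the negative sign. The correct distribution is -(2 + 6) = -2 - 6 = -8. The negative must be applied to both terms, not just the first. The error treats -(2 + 6) as -2 + 6, which equals 4 instead of -8.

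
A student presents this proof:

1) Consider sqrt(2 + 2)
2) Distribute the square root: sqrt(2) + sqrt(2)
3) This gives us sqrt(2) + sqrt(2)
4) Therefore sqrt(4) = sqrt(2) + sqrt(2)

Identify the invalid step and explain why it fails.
Step 2: Distribute the square root: sqrt(2) + sqrt(2)

Step 2 incorrectly 'distributes' the square root over addition. The square root function does not distribute: sqrt(a + b) ≠ sqrt(a) + sqrt(b). In fact, sqrt(2 + 2) = sqrt(4) ≈ 2.0000, while sqrt(2) + sqrt(2) ≈ 2.8284.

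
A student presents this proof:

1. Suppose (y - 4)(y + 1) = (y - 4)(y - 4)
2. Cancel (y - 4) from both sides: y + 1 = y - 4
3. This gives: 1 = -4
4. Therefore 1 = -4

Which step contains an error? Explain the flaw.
Step 2: Cancel (y - 4) from both sides: y + 1 = y - 4

Step 2 cancels (y - 4) from both sides. This is only valid if (y - 4) ≠ 0, i.e., y ≠ 4. When y = 4, both sides equal zero regardless of the other factors. The correct approach requires considering y = 4 as a separate case.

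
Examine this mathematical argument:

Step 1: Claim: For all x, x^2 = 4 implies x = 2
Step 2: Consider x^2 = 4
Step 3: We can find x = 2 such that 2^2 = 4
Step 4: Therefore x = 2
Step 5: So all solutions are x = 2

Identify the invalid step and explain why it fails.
Step 4: Therefore x = 2

Step 4 incorrectly concludes that x = 2 is the only solution. The proof shows that x = 2 is A solution (existence), but does not show it is the ONLY solution (uniqueness). In fact, x = -2 is also a solution since (-2)^2 = 4. Finding one solution doesn't prove there are no others.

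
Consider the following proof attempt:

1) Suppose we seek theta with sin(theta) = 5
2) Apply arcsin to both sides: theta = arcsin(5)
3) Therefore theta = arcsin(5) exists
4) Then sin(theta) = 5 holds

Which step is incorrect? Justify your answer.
Step 2: Apply arcsin to both sides: theta = arcsin(5)

Step 2 applies arcsin to 5. However, arcsin(x) is only defined for x in [-1, 1] because sin(theta) can only produce values in that range. Since |5| > 1, arcsin(5) is undefined. There is no angle whose sine equals 5.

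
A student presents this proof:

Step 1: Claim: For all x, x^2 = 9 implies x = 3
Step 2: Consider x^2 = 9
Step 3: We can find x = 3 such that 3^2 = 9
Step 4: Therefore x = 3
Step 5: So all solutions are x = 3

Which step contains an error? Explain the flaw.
Step 4: Therefore x = 3

Step 4 incorrectly concludes that x = 3 is the only solution. The proof shows that x = 3 is A solution (existence), but does not show it is the ONLY solution (uniqueness). In fact, x = -3 is also a solution since (-3)^2 = 9. Finding one solution doesn't prove there are no others.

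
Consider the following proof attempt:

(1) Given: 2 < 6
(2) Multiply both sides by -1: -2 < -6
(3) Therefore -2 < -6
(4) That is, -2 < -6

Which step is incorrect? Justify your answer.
Step 2: Multiply both sides by -1: -2 < -6

Step 2 multiplies both sides by -1 but fails to reverse the inequality sign. When multiplying (or dividing) an inequality by a negative number, the direction must be reversed. Since 2 < 6, we should get -2 > -6, i.e., -2 > -6.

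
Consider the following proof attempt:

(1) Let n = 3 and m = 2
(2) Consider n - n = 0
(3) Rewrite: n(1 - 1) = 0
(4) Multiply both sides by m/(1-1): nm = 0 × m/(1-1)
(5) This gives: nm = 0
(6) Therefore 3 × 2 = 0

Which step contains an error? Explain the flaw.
Step 4: Multiply both sides by m/(1-1): nm = 0 × m/(1-1)

Step 4 multiplies both sides by m/(1-1). However, 1-1 = 0, so this is multiplication by m/0, which is undefined. We cannot multiply by an undefined expression.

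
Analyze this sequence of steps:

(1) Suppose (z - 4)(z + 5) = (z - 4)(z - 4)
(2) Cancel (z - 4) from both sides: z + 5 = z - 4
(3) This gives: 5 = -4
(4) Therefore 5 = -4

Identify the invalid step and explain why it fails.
Step 2: Cancel (z - 4) from both sides: z + 5 = z - 4

Step 2 cancels (z - 4) from both sides. This is only valid if (z - 4) ≠ 0, i.e., z ≠ 4. When z = 4, both sides equal zero regardless of the other factors. The correct approach requires considering z = 4 as a separate case.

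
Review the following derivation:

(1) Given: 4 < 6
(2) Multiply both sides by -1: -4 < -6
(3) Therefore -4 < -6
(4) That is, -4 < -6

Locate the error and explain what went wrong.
Step 2: Multiply both sides by -1: -4 < -6

Step 2 multiplies both sides by -1 but fails to reverse the inequality sign. When multiplying (or dividing) an inequality by a negative number, the direction must be reversed. Since 4 < 6, we should get -4 > -6, i.e., -4 > -6.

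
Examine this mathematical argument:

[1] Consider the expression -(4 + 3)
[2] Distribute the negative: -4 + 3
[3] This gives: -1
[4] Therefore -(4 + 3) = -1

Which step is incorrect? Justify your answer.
Step 2: Distribute the negative: -4 + 3

Step 2 incorrectly distributes the negative sign. The correct distribution is -(4 + 3) = -4 - 3 = -7. The negative must be applied to both terms, not just the first. The error treats -(4 + 3) as -4 + 3, which equals -1 instead of -7.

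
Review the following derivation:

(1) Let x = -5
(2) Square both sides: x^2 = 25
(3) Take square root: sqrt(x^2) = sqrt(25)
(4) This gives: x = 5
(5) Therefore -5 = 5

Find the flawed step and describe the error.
Step 4: This gives: x = 5

Step 4 incorrectly states that sqrt(x^2) = x. The correct identity is sqrt(x^2) = |x|. Since x = -5 < 0, we have sqrt(x^2) = |-5| = 5, not x = -5.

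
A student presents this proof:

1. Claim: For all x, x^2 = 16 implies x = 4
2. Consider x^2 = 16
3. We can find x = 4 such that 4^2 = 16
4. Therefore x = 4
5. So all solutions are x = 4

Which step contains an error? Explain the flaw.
Step 4: Therefore x = 4

Step 4 incorrectly concludes that x = 4 is the only solution. The proof shows that x = 4 is A solution (existence), but does not show it is the ONLY solution (uniqueness). In fact, x = -4 is also a solution since (-4)^2 = 16. Finding one solution doesn't prove there are no others.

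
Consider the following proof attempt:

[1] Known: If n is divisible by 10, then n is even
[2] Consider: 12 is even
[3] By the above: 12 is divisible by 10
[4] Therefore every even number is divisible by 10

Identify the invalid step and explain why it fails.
Step 3: By the above: 12 is divisible by 10

Step 3 commits the fallacy of affirming the consequent. The known fact 'divisible by 10 → even' does NOT imply 'even → divisible by 10'. That would be the converse, which is false. For example, 12 is even but 12 ÷ 10 = 1.20, which is not an integer.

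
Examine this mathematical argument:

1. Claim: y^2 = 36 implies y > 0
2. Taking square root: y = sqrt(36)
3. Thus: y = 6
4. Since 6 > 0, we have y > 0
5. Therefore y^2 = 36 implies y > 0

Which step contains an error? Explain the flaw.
Step 2: Taking square root: y = sqrt(36)

Step 2 takes the square root and assumes the positive root only. The equation y^2 = 36 actually has two solutions: y = 6 and y = -6. The proof silently assumes y > 0 without justification, then uses this assumption to conclude y > 0, which is circular. The counterexample y = -6 shows the claim is false.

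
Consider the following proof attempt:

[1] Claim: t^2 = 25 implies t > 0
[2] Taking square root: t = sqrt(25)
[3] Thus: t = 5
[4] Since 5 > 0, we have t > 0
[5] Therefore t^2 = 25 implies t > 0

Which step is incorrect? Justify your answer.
Step 2: Taking square root: t = sqrt(25)

Step 2 takes the square root and assumes the positive root only. The equation t^2 = 25 actually has two solutions: t = 5 and t = -5. The proof silently assumes t > 0 without justification, then uses this assumption to conclude t > 0, which is circular. The counterexample t = -5 shows the claim is false.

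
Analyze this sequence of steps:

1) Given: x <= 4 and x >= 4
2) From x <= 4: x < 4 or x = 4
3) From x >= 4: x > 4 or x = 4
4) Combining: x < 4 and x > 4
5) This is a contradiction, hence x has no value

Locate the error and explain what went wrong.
Step 4: Combining: x < 4 and x > 4

Step 4 incorrectly combines the conditions. From x <= 4 and x >= 4, the intersection is x = 4. The error treats the 'or' cases as 'and' requirements. The correct conclusion is that x = 4 is the unique solution, not that no solution exists.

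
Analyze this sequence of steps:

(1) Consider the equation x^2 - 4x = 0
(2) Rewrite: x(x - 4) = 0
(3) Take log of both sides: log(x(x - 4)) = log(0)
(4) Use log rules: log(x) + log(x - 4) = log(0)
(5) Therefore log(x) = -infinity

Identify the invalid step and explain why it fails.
Step 3: Take log of both sides: log(x(x - 4)) = log(0)

Step 3 takes the logarithm of both sides, resulting in log(0) on the right side. The logarithm is only defined for positive numbers; log(0) is undefined (approaches negative infinity). This operation is invalid.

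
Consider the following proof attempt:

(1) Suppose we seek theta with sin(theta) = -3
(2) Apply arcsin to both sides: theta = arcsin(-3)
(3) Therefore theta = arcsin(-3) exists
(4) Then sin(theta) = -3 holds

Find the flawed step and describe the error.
Step 2: Apply arcsin to both sides: theta = arcsin(-3)

Step 2 applies arcsin to -3. However, arcsin(x) is only defined for x in [-1, 1] because sin(theta) can only produce values in that range. Since |-3| > 1, arcsin(-3) is undefined. There is no angle whose sine equals -3.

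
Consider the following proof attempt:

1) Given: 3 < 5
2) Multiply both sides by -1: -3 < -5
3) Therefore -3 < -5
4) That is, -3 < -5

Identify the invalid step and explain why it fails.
Step 2: Multiply both sides by -1: -3 < -5

Step 2 multiplies both sides by -1 but fails to reverse the inequality sign. When multiplying (or dividing) an inequality by a negative number, the direction must be reversed. Since 3 < 5, we should get -3 > -5, i.e., -3 > -5.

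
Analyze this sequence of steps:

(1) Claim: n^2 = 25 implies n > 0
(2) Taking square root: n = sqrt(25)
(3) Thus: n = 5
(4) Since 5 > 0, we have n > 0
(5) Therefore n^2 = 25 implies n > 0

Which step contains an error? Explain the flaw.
Step 2: Taking square root: n = sqrt(25)

Step 2 takes the square root and assumes the positive root only. The equation n^2 = 25 actually has two solutions: n = 5 and n = -5. The proof silently assumes n > 0 without justification, then uses this assumption to conclude n > 0, which is circular. The counterexample n = -5 shows the claim is false.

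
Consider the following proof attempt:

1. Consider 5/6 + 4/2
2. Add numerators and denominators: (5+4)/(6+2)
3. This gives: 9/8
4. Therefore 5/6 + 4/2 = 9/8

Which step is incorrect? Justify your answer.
Step 2: Add numerators and denominators: (5+4)/(6+2)

Step 2 incorrectly adds fractions by separately adding numerators and denominators. This is wrong. The correct method requires a common denominator: 5/6 + 4/2 = (5×2 + 4×6)/(6×2) = 34/12 = 17/6. The method used gives 9/8, which is different.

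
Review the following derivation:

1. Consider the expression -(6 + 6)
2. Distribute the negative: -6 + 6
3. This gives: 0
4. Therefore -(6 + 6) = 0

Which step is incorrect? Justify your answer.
Step 2: Distribute the negative: -6 + 6

Step 2 incorrectly distributes the negative sign. The correct distribution is -(6 + 6) = -6 - 6 = -12. The negative must be applied to both terms, not just the first. The error treats -(6 + 6) as -6 + 6, which equals 0 instead of -12.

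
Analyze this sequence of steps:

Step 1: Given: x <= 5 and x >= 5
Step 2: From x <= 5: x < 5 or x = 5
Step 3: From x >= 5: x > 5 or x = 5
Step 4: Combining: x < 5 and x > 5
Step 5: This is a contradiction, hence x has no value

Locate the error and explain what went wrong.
Step 4: Combining: x < 5 and x > 5

Step 4 incorrectly combines the conditions. From x <= 5 and x >= 5, the intersection is x = 5. The error treats the 'or' cases as 'and' requirements. The correct conclusion is that x = 5 is the unique solution, not that no solution exists.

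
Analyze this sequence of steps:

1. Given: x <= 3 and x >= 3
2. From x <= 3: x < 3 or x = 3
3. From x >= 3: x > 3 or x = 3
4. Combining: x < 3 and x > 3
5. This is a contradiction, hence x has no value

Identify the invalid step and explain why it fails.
Step 4: Combining: x < 3 and x > 3

Step 4 incorrectly combines the conditions. From x <= 3 and x >= 3, the intersection is x = 3. The error treats the 'or' cases as 'and' requirements. The correct conclusion is that x = 3 is the unique solution, not that no solution exists.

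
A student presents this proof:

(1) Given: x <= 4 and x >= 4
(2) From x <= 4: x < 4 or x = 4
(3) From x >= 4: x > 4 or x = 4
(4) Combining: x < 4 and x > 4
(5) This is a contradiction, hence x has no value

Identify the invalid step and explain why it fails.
Step 4: Combining: x < 4 and x > 4

Step 4 incorrectly combines the conditions. From x <= 4 and x >= 4, the intersection is x = 4. The error treats the 'or' cases as 'and' requirements. The correct conclusion is that x = 4 is the unique solution, not that no solution exists.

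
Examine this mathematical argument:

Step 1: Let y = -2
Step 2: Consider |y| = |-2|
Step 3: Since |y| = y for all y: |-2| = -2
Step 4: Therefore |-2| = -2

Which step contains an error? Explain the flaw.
Step 3: Since |y| = y for all y: |-2| = -2

Step 3 incorrectly states that |y| = y for all y. The correct definition is |y| = y when y >= 0, and |y| = -y when y < 0. Since -2 < 0, we have |-2| = -(-2) = 2, not -2.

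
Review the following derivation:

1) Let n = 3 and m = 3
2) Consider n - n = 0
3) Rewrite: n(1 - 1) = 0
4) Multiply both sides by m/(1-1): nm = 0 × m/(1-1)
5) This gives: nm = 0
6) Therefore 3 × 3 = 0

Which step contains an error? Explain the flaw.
Step 4: Multiply both sides by m/(1-1): nm = 0 × m/(1-1)

Step 4 multiplies both sides by m/(1-1). However, 1-1 = 0, so this is multiplication by m/0, which is undefined. We cannot multiply by an undefined expression.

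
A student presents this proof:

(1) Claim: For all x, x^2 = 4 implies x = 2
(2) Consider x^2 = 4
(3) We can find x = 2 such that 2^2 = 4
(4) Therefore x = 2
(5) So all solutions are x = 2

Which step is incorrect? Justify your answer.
Step 4: Therefore x = 2

Step 4 incorrectly concludes that x = 2 is the only solution. The proof shows that x = 2 is A solution (existence), but does not show it is the ONLY solution (uniqueness). In fact, x = -2 is also a solution since (-2)^2 = 4. Finding one solution doesn't prove there are no others.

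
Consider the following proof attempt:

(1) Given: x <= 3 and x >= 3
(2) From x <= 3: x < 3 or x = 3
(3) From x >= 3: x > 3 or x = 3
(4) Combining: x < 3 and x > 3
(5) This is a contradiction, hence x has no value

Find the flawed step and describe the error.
Step 4: Combining: x < 3 and x > 3

Step 4 incorrectly combines the conditions. From x <= 3 and x >= 3, the intersection is x = 3. The error treats the 'or' cases as 'and' requirements. The correct conclusion is that x = 3 is the unique solution, not that no solution exists.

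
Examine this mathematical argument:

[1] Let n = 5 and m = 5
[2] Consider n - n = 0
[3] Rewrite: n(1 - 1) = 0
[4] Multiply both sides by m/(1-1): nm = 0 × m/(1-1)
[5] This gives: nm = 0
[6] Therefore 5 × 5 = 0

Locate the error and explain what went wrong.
Step 4: Multiply both sides by m/(1-1): nm = 0 × m/(1-1)

Step 4 multiplies both sides by m/(1-1). However, 1-1 = 0, so this is multiplication by m/0, which is undefined. We cannot multiply by an undefined expression.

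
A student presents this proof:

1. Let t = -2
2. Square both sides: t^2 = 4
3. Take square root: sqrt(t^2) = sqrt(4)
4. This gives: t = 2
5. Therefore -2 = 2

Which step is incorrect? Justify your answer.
Step 4: This gives: t = 2

Step 4 incorrectly states that sqrt(t^2) = t. The correct identity is sqrt(t^2) = |t|. Since t = -2 < 0, we have sqrt(t^2) = |-2| = 2, not t = -2.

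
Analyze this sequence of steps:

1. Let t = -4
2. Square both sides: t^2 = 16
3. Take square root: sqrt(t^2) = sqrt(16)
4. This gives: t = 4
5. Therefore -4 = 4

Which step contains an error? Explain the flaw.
Step 4: This gives: t = 4

Step 4 incorrectly states that sqrt(t^2) = t. The correct identity is sqrt(t^2) = |t|. Since t = -4 < 0, we have sqrt(t^2) = |-4| = 4, not t = -4.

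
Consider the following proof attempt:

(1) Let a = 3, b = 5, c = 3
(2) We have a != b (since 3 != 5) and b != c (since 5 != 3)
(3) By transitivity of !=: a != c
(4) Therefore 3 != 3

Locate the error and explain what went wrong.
Step 3: By transitivity of !=: a != c

Step 3 incorrectly applies transitivity to the '!=' relation. Transitivity states: if a R b and b R c, then a R c. However, '!=' is not transitive. Counterexample: 3 != 5 and 5 != 3, but 3 = 3 (both equal 3). Transitivity holds for relations like <, <=, =, but not for !=.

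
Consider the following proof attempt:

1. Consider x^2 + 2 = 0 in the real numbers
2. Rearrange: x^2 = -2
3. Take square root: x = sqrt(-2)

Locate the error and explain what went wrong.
Step 3: Take square root: x = sqrt(-2)

Step 3 takes the square root of -2, which is negative. In the real number system, the square root of a negative number is undefined. The equation x^2 + 2 = 0 has no real solutions. Square roots of negative numbers only exist in the complex numbers.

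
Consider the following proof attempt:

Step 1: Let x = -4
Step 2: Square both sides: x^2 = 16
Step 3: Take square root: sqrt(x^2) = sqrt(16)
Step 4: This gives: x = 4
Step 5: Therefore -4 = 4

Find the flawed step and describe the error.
Step 4: This gives: x = 4

Step 4 incorrectly states that sqrt(x^2) = x. The correct identity is sqrt(x^2) = |x|. Since x = -4 < 0, we have sqrt(x^2) = |-4| = 4, not x = -4.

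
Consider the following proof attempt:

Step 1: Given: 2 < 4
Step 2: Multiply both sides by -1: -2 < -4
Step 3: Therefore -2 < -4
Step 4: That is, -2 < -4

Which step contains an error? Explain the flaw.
Step 2: Multiply both sides by -1: -2 < -4

Step 2 multiplies both sides by -1 but fails to reverse the inequality sign. When multiplying (or dividing) an inequality by a negative number, the direction must be reversed. Since 2 < 4, we should get -2 > -4, i.e., -2 > -4.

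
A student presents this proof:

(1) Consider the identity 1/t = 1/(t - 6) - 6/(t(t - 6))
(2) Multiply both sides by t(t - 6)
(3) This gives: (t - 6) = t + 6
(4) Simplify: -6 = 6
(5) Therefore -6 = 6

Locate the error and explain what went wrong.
Step 3: This gives: (t - 6) = t + 6

Step 3 makes a sign error when clearing denominators. Multiplying -6/(t(t - 6)) by t(t - 6) gives -6, not +6. The correct result is (t - 6) = t - 6, which is trivially true, not (t - 6) = t + 6. (Step 1 is a valid identity: 1/(t - 6) - 6/(t(t - 6)) = (t - 6)/(t(t - 6)) = 1/t.)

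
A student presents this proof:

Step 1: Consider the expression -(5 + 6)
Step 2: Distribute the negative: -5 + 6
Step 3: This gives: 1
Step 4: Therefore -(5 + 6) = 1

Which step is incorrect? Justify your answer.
Step 2: Distribute the negative: -5 + 6

Step 2 incorrectly distributes the negative sign. The correct distribution is -(5 + 6) = -5 - 6 = -11. The negative must be applied to both terms, not just the first. The error treats -(5 + 6) as -5 + 6, which equals 1 instead of -11.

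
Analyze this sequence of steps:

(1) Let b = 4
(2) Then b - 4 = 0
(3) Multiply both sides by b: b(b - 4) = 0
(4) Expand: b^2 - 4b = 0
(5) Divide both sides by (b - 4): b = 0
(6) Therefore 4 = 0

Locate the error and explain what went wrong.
Step 5: Divide both sides by (b - 4): b = 0

Step 5 divides both sides by (b - 4). However, since b = 4, we have (b - 4) = 0. Division by zero is undefined, making this step invalid.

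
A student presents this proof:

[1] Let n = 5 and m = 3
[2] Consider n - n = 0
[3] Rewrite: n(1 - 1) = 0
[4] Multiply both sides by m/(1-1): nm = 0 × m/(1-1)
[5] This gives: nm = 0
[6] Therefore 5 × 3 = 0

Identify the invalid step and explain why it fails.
Step 4: Multiply both sides by m/(1-1): nm = 0 × m/(1-1)

Step 4 multiplies both sides by m/(1-1). However, 1-1 = 0, so this is multiplication by m/0, which is undefined. We cannot multiply by an undefined expression.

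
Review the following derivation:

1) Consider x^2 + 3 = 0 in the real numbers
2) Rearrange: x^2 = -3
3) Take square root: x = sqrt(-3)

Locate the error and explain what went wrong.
Step 3: Take square root: x = sqrt(-3)

Step 3 takes the square root of -3, which is negative. In the real number system, the square root of a negative number is undefined. The equation x^2 + 3 = 0 has no real solutions. Square roots of negative numbers only exist in the complex numbers.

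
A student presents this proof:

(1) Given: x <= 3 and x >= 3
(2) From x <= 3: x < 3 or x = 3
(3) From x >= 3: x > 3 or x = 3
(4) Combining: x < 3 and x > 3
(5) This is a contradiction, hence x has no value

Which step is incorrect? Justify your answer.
Step 4: Combining: x < 3 and x > 3

Step 4 incorrectly combines the conditions. From x <= 3 and x >= 3, the intersection is x = 3. The error treats the 'or' cases as 'and' requirements. The correct conclusion is that x = 3 is the unique solution, not that no solution exists.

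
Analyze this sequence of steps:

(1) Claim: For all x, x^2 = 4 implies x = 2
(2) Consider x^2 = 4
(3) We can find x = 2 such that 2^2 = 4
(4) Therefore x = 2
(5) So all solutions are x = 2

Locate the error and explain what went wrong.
Step 4: Therefore x = 2

Step 4 incorrectly concludes that x = 2 is the only solution. The proof shows that x = 2 is A solution (existence), but does not show it is the ONLY solution (uniqueness). In fact, x = -2 is also a solution since (-2)^2 = 4. Finding one solution doesn't prove there are no others.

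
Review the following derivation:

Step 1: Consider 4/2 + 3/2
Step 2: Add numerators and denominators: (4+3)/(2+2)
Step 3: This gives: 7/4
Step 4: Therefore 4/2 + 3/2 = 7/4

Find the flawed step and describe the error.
Step 2: Add numerators and denominators: (4+3)/(2+2)

Step 2 incorrectly adds fractions by separately adding numerators and denominators. This is wrong. The correct method requires a common denominator: 4/2 + 3/2 = (4×2 + 3×2)/(2×2) = 14/4 = 7/2. The method used gives 7/4, which is different.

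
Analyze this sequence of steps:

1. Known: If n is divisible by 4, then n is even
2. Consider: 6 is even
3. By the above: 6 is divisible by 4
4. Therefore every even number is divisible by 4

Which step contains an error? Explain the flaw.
Step 3: By the above: 6 is divisible by 4

Step 3 commits the fallacy of affirming the consequent. The known fact 'divisible by 4 → even' does NOT imply 'even → divisible by 4'. That would be the converse, which is false. For example, 6 is even but 6 ÷ 4 = 1.50, which is not an integer.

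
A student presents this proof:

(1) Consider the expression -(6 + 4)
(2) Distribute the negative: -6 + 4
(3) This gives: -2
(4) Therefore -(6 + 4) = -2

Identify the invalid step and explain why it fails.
Step 2: Distribute the negative: -6 + 4

Step 2 incorrectly distributes the negative sign. The correct distribution is -(6 + 4) = -6 - 4 = -10. The negative must be applied to both terms, not just the first. The error treats -(6 + 4) as -6 + 4, which equals -2 instead of -10.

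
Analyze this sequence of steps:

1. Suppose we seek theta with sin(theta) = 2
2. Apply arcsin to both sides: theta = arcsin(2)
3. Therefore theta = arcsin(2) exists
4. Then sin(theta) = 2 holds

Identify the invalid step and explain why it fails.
Step 2: Apply arcsin to both sides: theta = arcsin(2)

Step 2 applies arcsin to 2. However, arcsin(x) is only defined for x in [-1, 1] because sin(theta) can only produce values in that range. Since |2| > 1, arcsin(2) is undefined. There is no angle whose sine equals 2.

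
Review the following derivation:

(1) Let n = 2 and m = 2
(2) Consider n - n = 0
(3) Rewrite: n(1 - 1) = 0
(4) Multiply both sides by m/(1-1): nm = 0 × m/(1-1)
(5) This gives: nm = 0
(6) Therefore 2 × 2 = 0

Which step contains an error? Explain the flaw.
Step 4: Multiply both sides by m/(1-1): nm = 0 × m/(1-1)

Step 4 multiplies both sides by m/(1-1). However, 1-1 = 0, so this is multiplication by m/0, which is undefined. We cannot multiply by an undefined expression.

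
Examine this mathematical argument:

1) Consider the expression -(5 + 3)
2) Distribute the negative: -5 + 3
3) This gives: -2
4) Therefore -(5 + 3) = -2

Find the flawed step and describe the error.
Step 2: Distribute the negative: -5 + 3

Step 2 incorrectly distributes the negative sign. The correct distribution is -(5 + 3) = -5 - 3 = -8. The negative must be applied to both terms, not just the first. The error treats -(5 + 3) as -5 + 3, which equals -2 instead of -8.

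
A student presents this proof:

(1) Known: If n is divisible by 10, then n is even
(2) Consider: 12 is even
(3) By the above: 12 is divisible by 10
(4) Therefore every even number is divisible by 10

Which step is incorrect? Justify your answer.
Step 3: By the above: 12 is divisible by 10

Step 3 commits the fallacy of affirming the consequent. The known fact 'divisible by 10 → even' does NOT imply 'even → divisible by 10'. That would be the converse, which is false. For example, 12 is even but 12 ÷ 10 = 1.20, which is not an integer.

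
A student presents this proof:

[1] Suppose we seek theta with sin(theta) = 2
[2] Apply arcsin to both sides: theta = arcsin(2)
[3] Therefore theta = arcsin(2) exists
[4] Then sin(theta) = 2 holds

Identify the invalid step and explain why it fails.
Step 2: Apply arcsin to both sides: theta = arcsin(2)

Step 2 applies arcsin to 2. However, arcsin(x) is only defined for x in [-1, 1] because sin(theta) can only produce values in that range. Since |2| > 1, arcsin(2) is undefined. There is no angle whose sine equals 2.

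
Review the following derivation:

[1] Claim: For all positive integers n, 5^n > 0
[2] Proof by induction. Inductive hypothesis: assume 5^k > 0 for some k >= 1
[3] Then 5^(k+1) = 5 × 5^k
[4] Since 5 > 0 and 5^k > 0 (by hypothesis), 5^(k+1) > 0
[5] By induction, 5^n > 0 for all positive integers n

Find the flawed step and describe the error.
Step 5: By induction, 5^n > 0 for all positive integers n

Step 5 concludes the proof by induction, but no base case was ever established. A valid induction proof requires: (1) a base case proving 5^1 > 0, and (2) an inductive step showing IF 5^k > 0 THEN 5^(k+1) > 0. Steps 2-4 correctly establish the inductive step, but without the base case the conclusion in step 5 does not follow.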